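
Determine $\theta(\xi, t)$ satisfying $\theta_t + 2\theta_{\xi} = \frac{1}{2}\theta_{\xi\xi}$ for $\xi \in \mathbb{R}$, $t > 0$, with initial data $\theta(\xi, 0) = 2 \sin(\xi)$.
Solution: Change to a moving frame: let $\eta = \xi - 2t$, $\sigma = t$ and write $\theta(\xi,t) = u(\eta,\sigma)$.
By the chain rule $\theta_t = u_{\sigma} - 2u_{\eta}$, $\theta_{\xi} = u_{\eta}$, $\theta_{\xi\xi} = u_{\eta\eta}$.
Then $\theta_t + 2\theta_{\xi} = u_{\sigma}$: the advection term cancels and the PDE becomes the heat equation $u_{\sigma} = \frac{1}{2}u_{\eta\eta}$ on $\eta \in \mathbb{R}$.
Initial data: $u(\eta,0) = \theta(\eta,0) = 2 \sin(\eta)$.
On $\eta \in \mathbb{R}$ each mode satisfies $(\sin(n\eta))'' = -n^2 \sin(n\eta)$, so $e^{-n^2\sigma/2} \sin(n\eta)$ solves the heat equation; by superposition $u(\eta,\sigma) = \sum c_n e^{-n^2\sigma/2} \sin(n\eta)$.
Reading off the coefficients: $c_1=2$, so $u(\eta,\sigma) = 2 e^{-\sigma/2} \sin(\eta)$.
Substituting back $\eta = \xi - 2t$, $\sigma = t$: $\theta(\xi,t) = u(\xi - 2t, t)$.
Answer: $\theta(\xi, t) = 2 e^{-t/2} \sin(\xi - 2 t)$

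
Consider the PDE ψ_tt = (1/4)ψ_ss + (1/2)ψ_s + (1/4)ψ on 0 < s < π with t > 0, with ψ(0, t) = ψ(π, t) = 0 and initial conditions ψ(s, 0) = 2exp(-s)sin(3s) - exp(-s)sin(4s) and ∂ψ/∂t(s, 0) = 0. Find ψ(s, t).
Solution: Substitute ψ = exp(-s)u.
Then ψ_s = exp(-s)(u_s - u), ψ_ss = exp(-s)(u_ss - 2u_s + u), ψ_tt = exp(-s)u_tt; substituting and dividing by exp(-s), the lower-order terms cancel: u_tt = (1/4)u_ss (standard wave equation).
Data for u: u(s,0) = exp(s)ψ(s,0) = 2sin(3s) - sin(4s); u_t(s,0) = exp(s)ψ_t(s,0) = 0. The boundary conditions carry over: u(0,t) = u(π,t) = 0.
Separating variables: u = Σ [A_n cos(ω_n t) + B_n sin(ω_n t)] sin(ns), ω_n = n/2. From ICs: A_3=2, A_4=-1.
So u(s,t) = 2sin(3s)cos(3t/2) - sin(4s)cos(2t), and ψ(s,t) = exp(-s)u(s,t).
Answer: ψ(s, t) = 2exp(-s)sin(3s)cos(3t/2) - exp(-s)sin(4s)cos(2t)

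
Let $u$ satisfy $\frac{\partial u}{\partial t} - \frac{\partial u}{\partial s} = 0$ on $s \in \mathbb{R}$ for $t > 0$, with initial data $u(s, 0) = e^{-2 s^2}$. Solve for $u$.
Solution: By characteristics ($ds/dt = -1$), $u(s,t) = f(s + t)$ with $f = u( \cdot , 0)$.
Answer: $u(s, t) = e^{-2 (s + t)^2}$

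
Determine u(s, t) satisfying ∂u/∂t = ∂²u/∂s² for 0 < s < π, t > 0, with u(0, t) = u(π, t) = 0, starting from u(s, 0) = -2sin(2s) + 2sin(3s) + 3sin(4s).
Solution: Separating variables: u = Σ c_n exp(-n²t) sin(ns). From u(s,0) = -2sin(2s) + 2sin(3s) + 3sin(4s): c_2=-2, c_3=2, c_4=3.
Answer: u(s, t) = -2exp(-4t)sin(2s) + 2exp(-9t)sin(3s) + 3exp(-16t)sin(4s)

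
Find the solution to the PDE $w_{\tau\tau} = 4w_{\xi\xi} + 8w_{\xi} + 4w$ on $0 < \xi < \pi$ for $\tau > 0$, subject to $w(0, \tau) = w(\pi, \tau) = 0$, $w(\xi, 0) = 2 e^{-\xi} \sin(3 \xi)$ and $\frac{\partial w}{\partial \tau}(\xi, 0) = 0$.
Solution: Substitute $w = e^{-\xi}u$.
Then $w_{\xi} = e^{-\xi}(u_{\xi} - u)$, $w_{\xi\xi} = e^{-\xi}(u_{\xi\xi} - 2u_{\xi} + u)$, $w_{\tau\tau} = e^{-\xi}u_{\tau\tau}$; substituting and dividing by $e^{-\xi}$, the lower-order terms cancel: $u_{\tau\tau} = 4u_{\xi\xi}$ (standard wave equation).
Data for $u$: $u(\xi,0) = e^{\xi}w(\xi,0) = 2 \sin(3 \xi)$; $u_{\tau}(\xi,0) = e^{\xi}w_{\tau}(\xi,0) = 0$. The boundary conditions carry over: $u(0,\tau) = u(\pi,\tau) = 0$.
Separating variables: $u = \sum [A_n \cos(\omega_n \tau) + B_n \sin(\omega_n \tau)] \sin(n\xi)$, $\omega_n = 2n$. From ICs: $A_3=2$.
So $u(\xi,\tau) = 2 \sin(3 \xi) \cos(6 \tau)$, and $w(\xi,\tau) = e^{-\xi}u(\xi,\tau)$.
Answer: $w(\xi, \tau) = 2 e^{-\xi} \sin(3 \xi) \cos(6 \tau)$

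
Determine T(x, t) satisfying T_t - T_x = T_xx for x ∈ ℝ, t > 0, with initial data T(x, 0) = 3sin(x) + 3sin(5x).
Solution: Change to a moving frame: let η = x + t, σ = t and write T(x,t) = u(η,σ).
By the chain rule T_t = u_σ + u_η, T_x = u_η, T_xx = u_ηη.
Then T_t - T_x = u_σ: the advection term cancels and the PDE becomes the heat equation u_σ = u_ηη on η ∈ ℝ.
Initial data: u(η,0) = T(η,0) = 3sin(η) + 3sin(5η).
On η ∈ ℝ each mode satisfies (sin(nη))″ = -n² sin(nη), so exp(-n²σ) sin(nη) solves the heat equation; by superposition u(η,σ) = Σ c_n exp(-n²σ) sin(nη).
Reading off the coefficients: c_1=3, c_5=3, so u(η,σ) = 3exp(-σ)sin(η) + 3exp(-25σ)sin(5η).
Substituting back η = x + t, σ = t: T(x,t) = u(x + t, t).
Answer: T(x, t) = 3exp(-t)sin(t + x) + 3exp(-25t)sin(5t + 5x)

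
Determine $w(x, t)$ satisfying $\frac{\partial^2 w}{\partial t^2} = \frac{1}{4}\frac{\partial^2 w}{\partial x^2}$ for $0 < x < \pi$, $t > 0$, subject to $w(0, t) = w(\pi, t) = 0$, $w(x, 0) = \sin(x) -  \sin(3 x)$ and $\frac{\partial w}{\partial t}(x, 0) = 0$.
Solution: Using separation of variables $w = X(x)T(t)$:
Eigenfunctions: $\sin(nx)$, $n = 1, 2, 3, \ldots$
General solution: $w(x, t) = \sum [A_n \cos(n t/2) + B_n \sin(n t/2)] \sin(nx)$
From $w(x,0) = \sin(x) - \sin(3 x)$: $A_1=1, A_3=-1$. From $w_t(x,0) = 0$: all $B_n = 0$.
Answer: $w(x, t) = \sin(x) \cos(t/2) -  \sin(3 x) \cos(3 t/2)$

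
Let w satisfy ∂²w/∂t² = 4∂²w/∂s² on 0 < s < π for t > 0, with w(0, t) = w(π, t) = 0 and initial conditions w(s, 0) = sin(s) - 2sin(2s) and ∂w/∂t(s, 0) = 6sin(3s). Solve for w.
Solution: Using separation of variables w = X(s)T(t):
Eigenfunctions: sin(ns), n = 1, 2, 3, ...
General solution: w(s, t) = Σ [A_n cos(2n t) + B_n sin(2n t)] sin(ns)
From w(s,0) = sin(s) - 2sin(2s): A_1=1, A_2=-2. From w_t(s,0) = 6sin(3s), using w_t(s,0) = Σ ω_n B_n sin(ns) with ω_n = 2n: B_3 = 6/6 = 1.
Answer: w(s, t) = sin(s)cos(2t) - 2sin(2s)cos(4t) + sin(3s)sin(6t)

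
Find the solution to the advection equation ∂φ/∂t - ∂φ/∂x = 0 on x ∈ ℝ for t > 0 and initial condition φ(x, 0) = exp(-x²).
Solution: By characteristics (dx/dt = -1), φ(x,t) = f(x + t) with f = φ(·, 0).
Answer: φ(x, t) = exp(-(t + x)²)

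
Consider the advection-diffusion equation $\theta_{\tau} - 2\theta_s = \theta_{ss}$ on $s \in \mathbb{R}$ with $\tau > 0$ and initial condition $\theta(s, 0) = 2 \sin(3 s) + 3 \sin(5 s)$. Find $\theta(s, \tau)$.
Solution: Change to a moving frame: let $\eta = s + 2\tau$, $\sigma = \tau$ and write $\theta(s,\tau) = u(\eta,\sigma)$.
By the chain rule $\theta_{\tau} = u_{\sigma} + 2u_{\eta}$, $\theta_s = u_{\eta}$, $\theta_{ss} = u_{\eta\eta}$.
Then $\theta_{\tau} - 2\theta_s = u_{\sigma}$: the advection term cancels and the PDE becomes the heat equation $u_{\sigma} = u_{\eta\eta}$ on $\eta \in \mathbb{R}$.
Initial data: $u(\eta,0) = \theta(\eta,0) = 2 \sin(3 \eta) + 3 \sin(5 \eta)$.
On $\eta \in \mathbb{R}$ each mode satisfies $(\sin(n\eta))'' = -n^2 \sin(n\eta)$, so $e^{-n^2\sigma} \sin(n\eta)$ solves the heat equation; by superposition $u(\eta,\sigma) = \sum c_n e^{-n^2\sigma} \sin(n\eta)$.
Reading off the coefficients: $c_3=2, c_5=3$, so $u(\eta,\sigma) = 2 e^{-9 \sigma} \sin(3 \eta) + 3 e^{-25 \sigma} \sin(5 \eta)$.
Substituting back $\eta = s + 2\tau$, $\sigma = \tau$: $\theta(s,\tau) = u(s + 2\tau, \tau)$.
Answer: $\theta(s, \tau) = 2 e^{-9 \tau} \sin(6 \tau + 3 s) + 3 e^{-25 \tau} \sin(10 \tau + 5 s)$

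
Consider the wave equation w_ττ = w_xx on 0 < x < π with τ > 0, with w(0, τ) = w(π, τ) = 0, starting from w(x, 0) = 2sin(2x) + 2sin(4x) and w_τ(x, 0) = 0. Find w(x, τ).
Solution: Separating variables: w = Σ [A_n cos(ω_n τ) + B_n sin(ω_n τ)] sin(nx), ω_n = n. From ICs: A_2=2, A_4=2.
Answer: w(x, τ) = 2sin(2x)cos(2τ) + 2sin(4x)cos(4τ)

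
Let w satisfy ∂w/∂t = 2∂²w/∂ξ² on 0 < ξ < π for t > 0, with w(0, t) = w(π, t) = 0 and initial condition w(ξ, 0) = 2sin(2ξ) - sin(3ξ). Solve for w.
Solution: Using separation of variables w = X(ξ)T(t):
Eigenfunctions: sin(nξ), n = 1, 2, 3, ...
General solution: w(ξ, t) = Σ c_n sin(nξ) exp(-2n² t)
Matching w(ξ,0) = 2sin(2ξ) - sin(3ξ) term by term: c_2=2, c_3=-1.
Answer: w(ξ, t) = 2exp(-8t)sin(2ξ) - exp(-18t)sin(3ξ)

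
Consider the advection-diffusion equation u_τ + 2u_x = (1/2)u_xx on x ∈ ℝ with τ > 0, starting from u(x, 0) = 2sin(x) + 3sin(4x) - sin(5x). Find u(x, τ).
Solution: Change to a moving frame: let η = x - 2τ, σ = τ and write u(x,τ) = w(η,σ).
By the chain rule u_τ = w_σ - 2w_η, u_x = w_η, u_xx = w_ηη.
Then u_τ + 2u_x = w_σ: the advection term cancels and the PDE becomes the heat equation w_σ = (1/2)w_ηη on η ∈ ℝ.
Initial data: w(η,0) = u(η,0) = 2sin(η) + 3sin(4η) - sin(5η).
On η ∈ ℝ each mode satisfies (sin(nη))″ = -n² sin(nη), so exp(-n²σ/2) sin(nη) solves the heat equation; by superposition w(η,σ) = Σ c_n exp(-n²σ/2) sin(nη).
Reading off the coefficients: c_1=2, c_4=3, c_5=-1, so w(η,σ) = 3exp(-8σ)sin(4η) + 2exp(-σ/2)sin(η) - exp(-25σ/2)sin(5η).
Substituting back η = x - 2τ, σ = τ: u(x,τ) = w(x - 2τ, τ).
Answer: u(x, τ) = 3exp(-8τ)sin(4x - 8τ) + 2exp(-τ/2)sin(x - 2τ) - exp(-25τ/2)sin(5x - 10τ)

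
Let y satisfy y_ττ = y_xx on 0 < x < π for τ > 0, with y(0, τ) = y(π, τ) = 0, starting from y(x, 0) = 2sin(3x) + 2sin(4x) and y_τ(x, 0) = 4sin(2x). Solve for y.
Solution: Separating variables: y = Σ [A_n cos(ω_n τ) + B_n sin(ω_n τ)] sin(nx), ω_n = n. From ICs (B_n = velocity coefficient / ω_n): A_3=2, A_4=2, B_2=2.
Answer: y(x, τ) = 2sin(2x)sin(2τ) + 2sin(3x)cos(3τ) + 2sin(4x)cos(4τ)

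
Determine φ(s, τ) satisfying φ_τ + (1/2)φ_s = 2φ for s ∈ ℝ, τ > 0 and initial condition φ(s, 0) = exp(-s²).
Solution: Substitute φ = exp(2τ)u.
Then φ_τ = exp(2τ)(u_τ + 2u), φ_s = exp(2τ)u_s; substituting and dividing by exp(2τ), the lower-order terms cancel: u_τ + (1/2)u_s = 0 (standard advection equation).
Data for u: u(s,0) = φ(s,0) = exp(-s²).
By characteristics (ds/dτ = 1/2), u(s,τ) = f(s - (1/2)τ) with f = u(·, 0).
So u(s,τ) = exp(-(s - τ/2)²), and φ(s,τ) = exp(2τ)u(s,τ).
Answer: φ(s, τ) = exp(2τ)exp(-(s - τ/2)²)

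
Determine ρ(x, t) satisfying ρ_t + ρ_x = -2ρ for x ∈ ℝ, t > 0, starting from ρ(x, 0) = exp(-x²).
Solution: Substitute ρ = exp(-2t)u.
Then ρ_t = exp(-2t)(u_t - 2u), ρ_x = exp(-2t)u_x; substituting and dividing by exp(-2t), the lower-order terms cancel: u_t + u_x = 0 (standard advection equation).
Data for u: u(x,0) = ρ(x,0) = exp(-x²).
By characteristics (dx/dt = 1), u(x,t) = f(x - t) with f = u(·, 0).
So u(x,t) = exp(-(-t + x)²), and ρ(x,t) = exp(-2t)u(x,t).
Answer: ρ(x, t) = exp(-2t)exp(-(-t + x)²)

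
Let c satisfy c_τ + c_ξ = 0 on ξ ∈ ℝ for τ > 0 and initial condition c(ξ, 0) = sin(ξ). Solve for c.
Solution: By characteristics (dξ/dτ = 1), c(ξ,τ) = f(ξ - τ) with f = c(·, 0).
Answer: c(ξ, τ) = sin(ξ - τ)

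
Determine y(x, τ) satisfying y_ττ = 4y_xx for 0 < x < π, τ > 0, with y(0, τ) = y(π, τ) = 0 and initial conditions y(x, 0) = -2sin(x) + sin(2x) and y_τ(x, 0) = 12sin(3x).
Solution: Separating variables: y = Σ [A_n cos(ω_n τ) + B_n sin(ω_n τ)] sin(nx), ω_n = 2n. From ICs (B_n = velocity coefficient / ω_n): A_1=-2, A_2=1, B_3=2.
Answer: y(x, τ) = -2sin(x)cos(2τ) + sin(2x)cos(4τ) + 2sin(3x)sin(6τ)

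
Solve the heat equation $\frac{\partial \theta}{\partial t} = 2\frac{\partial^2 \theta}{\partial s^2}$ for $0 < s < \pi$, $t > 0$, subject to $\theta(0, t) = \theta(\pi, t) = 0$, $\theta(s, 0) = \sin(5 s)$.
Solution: Using separation of variables $\theta = X(s)G(t)$:
Eigenfunctions: $\sin(ns)$, $n = 1, 2, 3, \ldots$
General solution: $\theta(s, t) = \sum c_n \sin(ns) e^{-2n^2 t}$
Matching $\theta(s,0) = \sin(5 s)$ term by term: $c_5=1$.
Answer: $\theta(s, t) = e^{-50 t} \sin(5 s)$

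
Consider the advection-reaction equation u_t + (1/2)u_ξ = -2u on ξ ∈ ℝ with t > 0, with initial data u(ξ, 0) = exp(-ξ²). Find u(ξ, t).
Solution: Substitute u = exp(-2t)w, i.e. w = exp(2t)u.
By the product rule, u_t = exp(-2t)(w_t - 2w), u_ξ = exp(-2t)w_ξ.
Substituting into the PDE and dividing by exp(-2t): w_t - 2w + (1/2)w_ξ = -2w.
The lower-order terms cancel, leaving the standard advection equation w_t + (1/2)w_ξ = 0.
Initial data for w: w(ξ,0) = u(ξ,0) = exp(-ξ²).
Solve for w:
  By method of characteristics (waves move right with speed 1/2):
  Along characteristics ξ - (1/2)t = const, w is constant, so w(ξ,t) = f(ξ - (1/2)t) with f = w(·, 0).
Hence w(ξ,t) = exp(-(-t/2 + ξ)²).
Transform back: u(ξ,t) = exp(-2t)w(ξ,t).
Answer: u(ξ, t) = exp(-2t)exp(-(-t/2 + ξ)²)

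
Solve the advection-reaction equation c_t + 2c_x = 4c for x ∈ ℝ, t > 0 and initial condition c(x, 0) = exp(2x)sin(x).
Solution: Substitute c = exp(2x)u.
Then c_x = exp(2x)(u_x + 2u), c_t = exp(2x)u_t; substituting and dividing by exp(2x), the lower-order terms cancel: u_t + 2u_x = 0 (standard advection equation).
Data for u: u(x,0) = exp(-2x)c(x,0) = sin(x).
By characteristics (dx/dt = 2), u(x,t) = f(x - 2t) with f = u(·, 0).
So u(x,t) = -sin(2t - x), and c(x,t) = exp(2x)u(x,t).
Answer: c(x, t) = -exp(2x)sin(2t - x)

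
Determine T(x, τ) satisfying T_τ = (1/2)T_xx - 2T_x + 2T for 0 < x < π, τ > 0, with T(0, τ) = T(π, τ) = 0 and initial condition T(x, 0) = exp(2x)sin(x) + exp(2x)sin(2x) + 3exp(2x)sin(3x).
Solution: Substitute T = exp(2x)u, i.e. u = exp(-2x)T.
By the product rule, T_x = exp(2x)(u_x + 2u), T_xx = exp(2x)(u_xx + 4u_x + 4u), T_τ = exp(2x)u_τ.
Substituting into the PDE and dividing by exp(2x): u_τ = (1/2)(u_xx + 4u_x + 4u) - 2(u_x + 2u) + 2u.
The lower-order terms cancel, leaving the standard heat equation u_τ = (1/2)u_xx.
Initial data for u: u(x,0) = exp(-2x)T(x,0) = sin(x) + sin(2x) + 3sin(3x). The boundary conditions carry over: u(0,τ) = u(π,τ) = 0.
Solve for u:
  Using separation of variables u = X(x)G(τ):
  Eigenfunctions: sin(nx), n = 1, 2, 3, ...
  General solution: u(x, τ) = Σ c_n sin(nx) exp(-n² τ/2)
  Matching u(x,0) = sin(x) + sin(2x) + 3sin(3x) term by term: c_1=1, c_2=1, c_3=3.
Hence u(x,τ) = exp(-2τ)sin(2x) + exp(-τ/2)sin(x) + 3exp(-9τ/2)sin(3x).
Transform back: T(x,τ) = exp(2x)u(x,τ).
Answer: T(x, τ) = exp(2x)exp(-2τ)sin(2x) + exp(2x)exp(-τ/2)sin(x) + 3exp(2x)exp(-9τ/2)sin(3x)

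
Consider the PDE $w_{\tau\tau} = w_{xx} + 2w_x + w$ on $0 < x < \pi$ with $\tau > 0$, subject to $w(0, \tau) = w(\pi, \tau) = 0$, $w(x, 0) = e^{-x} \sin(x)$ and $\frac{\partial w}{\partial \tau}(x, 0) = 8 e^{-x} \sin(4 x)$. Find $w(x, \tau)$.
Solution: Substitute $w = e^{-x}u$.
Then $w_x = e^{-x}(u_x - u)$, $w_{xx} = e^{-x}(u_{xx} - 2u_x + u)$, $w_{\tau\tau} = e^{-x}u_{\tau\tau}$; substituting and dividing by $e^{-x}$, the lower-order terms cancel: $u_{\tau\tau} = u_{xx}$ (standard wave equation).
Data for $u$: $u(x,0) = e^{x}w(x,0) = \sin(x)$; $u_{\tau}(x,0) = e^{x}w_{\tau}(x,0) = 8 \sin(4 x)$. The boundary conditions carry over: $u(0,\tau) = u(\pi,\tau) = 0$.
Separating variables: $u = \sum [A_n \cos(\omega_n \tau) + B_n \sin(\omega_n \tau)] \sin(nx)$, $\omega_n = n$. From ICs ($B_n$ = velocity coefficient / $\omega_n$): $A_1=1, B_4=2$.
So $u(x,\tau) = \sin(x) \cos(\tau) + 2 \sin(4 x) \sin(4 \tau)$, and $w(x,\tau) = e^{-x}u(x,\tau)$.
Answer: $w(x, \tau) = 2 e^{-x} \sin(4 \tau) \sin(4 x) + e^{-x} \sin(x) \cos(\tau)$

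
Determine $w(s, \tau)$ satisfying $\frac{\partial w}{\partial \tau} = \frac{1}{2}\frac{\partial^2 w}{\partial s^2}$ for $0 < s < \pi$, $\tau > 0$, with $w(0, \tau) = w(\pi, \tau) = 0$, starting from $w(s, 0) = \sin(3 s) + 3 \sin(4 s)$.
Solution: Using separation of variables $w = X(s)T(\tau)$:
Eigenfunctions: $\sin(ns)$, $n = 1, 2, 3, \ldots$
General solution: $w(s, \tau) = \sum c_n \sin(ns) e^{-n^2 \tau/2}$
Matching $w(s,0) = \sin(3 s) + 3 \sin(4 s)$ term by term: $c_3=1, c_4=3$.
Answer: $w(s, \tau) = 3 e^{-8 \tau} \sin(4 s) + e^{-9 \tau/2} \sin(3 s)$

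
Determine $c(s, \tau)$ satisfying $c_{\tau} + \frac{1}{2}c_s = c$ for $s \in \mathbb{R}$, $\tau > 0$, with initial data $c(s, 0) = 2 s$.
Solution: Substitute $c = e^{\tau}u$.
Then $c_{\tau} = e^{\tau}(u_{\tau} + u)$, $c_s = e^{\tau}u_s$; substituting and dividing by $e^{\tau}$, the lower-order terms cancel: $u_{\tau} + \frac{1}{2}u_s = 0$ (standard advection equation).
Data for $u$: $u(s,0) = c(s,0) = 2 s$.
By characteristics ($ds/d\tau = 1/2$), $u(s,\tau) = f(s - \frac{1}{2}\tau)$ with $f = u( \cdot , 0)$.
So $u(s,\tau) = 2 s - \tau$, and $c(s,\tau) = e^{\tau}u(s,\tau)$.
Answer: $c(s, \tau) = - \tau e^{\tau} + 2 s e^{\tau}$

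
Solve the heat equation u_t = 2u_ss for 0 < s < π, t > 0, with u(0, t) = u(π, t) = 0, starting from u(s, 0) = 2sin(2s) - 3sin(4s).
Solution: Separating variables: u = Σ c_n exp(-2n²t) sin(ns). From u(s,0) = 2sin(2s) - 3sin(4s): c_2=2, c_4=-3.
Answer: u(s, t) = 2exp(-8t)sin(2s) - 3exp(-32t)sin(4s)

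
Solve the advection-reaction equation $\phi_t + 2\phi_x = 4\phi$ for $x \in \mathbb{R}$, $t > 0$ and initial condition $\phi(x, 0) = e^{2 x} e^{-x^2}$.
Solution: Substitute $\phi = e^{2x}u$.
Then $\phi_x = e^{2x}(u_x + 2u)$, $\phi_t = e^{2x}u_t$; substituting and dividing by $e^{2x}$, the lower-order terms cancel: $u_t + 2u_x = 0$ (standard advection equation).
Data for $u$: $u(x,0) = e^{-2x}\phi(x,0) = e^{-x^2}$.
By characteristics ($dx/dt = 2$), $u(x,t) = f(x - 2t)$ with $f = u( \cdot , 0)$.
So $u(x,t) = e^{-(-2 t + x)^2}$, and $\phi(x,t) = e^{2x}u(x,t)$.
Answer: $\phi(x, t) = e^{2 x} e^{-(-2 t + x)^2}$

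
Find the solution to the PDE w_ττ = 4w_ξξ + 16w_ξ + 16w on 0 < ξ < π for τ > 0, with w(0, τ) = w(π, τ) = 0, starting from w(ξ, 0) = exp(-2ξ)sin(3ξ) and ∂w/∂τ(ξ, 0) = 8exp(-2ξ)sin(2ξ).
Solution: Substitute w = exp(-2ξ)u, i.e. u = exp(2ξ)w.
By the product rule, w_ξ = exp(-2ξ)(u_ξ - 2u), w_ξξ = exp(-2ξ)(u_ξξ - 4u_ξ + 4u), w_ττ = exp(-2ξ)u_ττ.
Substituting into the PDE and dividing by exp(-2ξ): u_ττ = 4(u_ξξ - 4u_ξ + 4u) + 16(u_ξ - 2u) + 16u.
The lower-order terms cancel, leaving the standard wave equation u_ττ = 4u_ξξ.
Initial data for u: u(ξ,0) = exp(2ξ)w(ξ,0) = sin(3ξ); u_τ(ξ,0) = exp(2ξ)w_τ(ξ,0) = 8sin(2ξ). The boundary conditions carry over: u(0,τ) = u(π,τ) = 0.
Solve for u:
  Using separation of variables u = X(ξ)T(τ):
  Eigenfunctions: sin(nξ), n = 1, 2, 3, ...
  General solution: u(ξ, τ) = Σ [A_n cos(2n τ) + B_n sin(2n τ)] sin(nξ)
  From u(ξ,0) = sin(3ξ): A_3=1. From u_τ(ξ,0) = 8sin(2ξ), using u_τ(ξ,0) = Σ ω_n B_n sin(nξ) with ω_n = 2n: B_2 = 8/4 = 2.
Hence u(ξ,τ) = 2sin(2ξ)sin(4τ) + sin(3ξ)cos(6τ).
Transform back: w(ξ,τ) = exp(-2ξ)u(ξ,τ).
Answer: w(ξ, τ) = 2exp(-2ξ)sin(2ξ)sin(4τ) + exp(-2ξ)sin(3ξ)cos(6τ)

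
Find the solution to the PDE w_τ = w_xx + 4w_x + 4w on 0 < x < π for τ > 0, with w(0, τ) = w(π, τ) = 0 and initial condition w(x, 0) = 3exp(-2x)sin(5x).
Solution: Substitute w = exp(-2x)u, i.e. u = exp(2x)w.
By the product rule, w_x = exp(-2x)(u_x - 2u), w_xx = exp(-2x)(u_xx - 4u_x + 4u), w_τ = exp(-2x)u_τ.
Substituting into the PDE and dividing by exp(-2x): u_τ = (u_xx - 4u_x + 4u) + 4(u_x - 2u) + 4u.
The lower-order terms cancel, leaving the standard heat equation u_τ = u_xx.
Initial data for u: u(x,0) = exp(2x)w(x,0) = 3sin(5x). The boundary conditions carry over: u(0,τ) = u(π,τ) = 0.
Solve for u:
  Using separation of variables u = X(x)T(τ):
  Eigenfunctions: sin(nx), n = 1, 2, 3, ...
  General solution: u(x, τ) = Σ c_n sin(nx) exp(-n² τ)
  Matching u(x,0) = 3sin(5x) term by term: c_5=3.
Hence u(x,τ) = 3exp(-25τ)sin(5x).
Transform back: w(x,τ) = exp(-2x)u(x,τ).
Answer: w(x, τ) = 3exp(-2x)exp(-25τ)sin(5x)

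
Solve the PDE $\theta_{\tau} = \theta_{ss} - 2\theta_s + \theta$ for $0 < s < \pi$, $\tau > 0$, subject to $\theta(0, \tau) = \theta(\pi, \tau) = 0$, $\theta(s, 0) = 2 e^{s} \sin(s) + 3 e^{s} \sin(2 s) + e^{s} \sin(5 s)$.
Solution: Substitute $\theta = e^{s}u$.
Then $\theta_s = e^{s}(u_s + u)$, $\theta_{ss} = e^{s}(u_{ss} + 2u_s + u)$, $\theta_{\tau} = e^{s}u_{\tau}$; substituting and dividing by $e^{s}$, the lower-order terms cancel: $u_{\tau} = u_{ss}$ (standard heat equation).
Data for $u$: $u(s,0) = e^{-s}\theta(s,0) = 2 \sin(s) + 3 \sin(2 s) + \sin(5 s)$. The boundary conditions carry over: $u(0,\tau) = u(\pi,\tau) = 0$.
Separating variables: $u = \sum c_n e^{-n^2\tau} \sin(ns)$. From $u(s,0) = 2 \sin(s) + 3 \sin(2 s) + \sin(5 s)$: $c_1=2, c_2=3, c_5=1$.
So $u(s,\tau) = 2 e^{-\tau} \sin(s) + 3 e^{-4 \tau} \sin(2 s) + e^{-25 \tau} \sin(5 s)$, and $\theta(s,\tau) = e^{s}u(s,\tau)$.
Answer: $\theta(s, \tau) = 2 e^{-\tau} e^{s} \sin(s) + 3 e^{-4 \tau} e^{s} \sin(2 s) + e^{-25 \tau} e^{s} \sin(5 s)$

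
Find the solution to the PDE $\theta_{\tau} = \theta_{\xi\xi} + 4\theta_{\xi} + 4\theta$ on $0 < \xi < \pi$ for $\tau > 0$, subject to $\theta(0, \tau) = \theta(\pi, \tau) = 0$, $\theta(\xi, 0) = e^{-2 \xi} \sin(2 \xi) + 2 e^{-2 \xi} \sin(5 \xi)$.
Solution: Substitute $\theta = e^{-2\xi}u$, i.e. $u = e^{2\xi}\theta$.
By the product rule, $\theta_{\xi} = e^{-2\xi}(u_{\xi} - 2u)$, $\theta_{\xi\xi} = e^{-2\xi}(u_{\xi\xi} - 4u_{\xi} + 4u)$, $\theta_{\tau} = e^{-2\xi}u_{\tau}$.
Substituting into the PDE and dividing by $e^{-2\xi}$: $u_{\tau} = (u_{\xi\xi} - 4u_{\xi} + 4u) + 4(u_{\xi} - 2u) + 4u$.
The lower-order terms cancel, leaving the standard heat equation $u_{\tau} = u_{\xi\xi}$.
Initial data for $u$: $u(\xi,0) = e^{2\xi}\theta(\xi,0) = \sin(2 \xi) + 2 \sin(5 \xi)$. The boundary conditions carry over: $u(0,\tau) = u(\pi,\tau) = 0$.
Solve for $u$:
  Using separation of variables $u = X(\xi)G(\tau)$:
  Eigenfunctions: $\sin(n\xi)$, $n = 1, 2, 3, \ldots$
  General solution: $u(\xi, \tau) = \sum c_n \sin(n\xi) e^{-n^2 \tau}$
  Matching $u(\xi,0) = \sin(2 \xi) + 2 \sin(5 \xi)$ term by term: $c_2=1, c_5=2$.
Hence $u(\xi,\tau) = e^{-4 \tau} \sin(2 \xi) + 2 e^{-25 \tau} \sin(5 \xi)$.
Transform back: $\theta(\xi,\tau) = e^{-2\xi}u(\xi,\tau)$.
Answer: $\theta(\xi, \tau) = e^{-4 \tau} e^{-2 \xi} \sin(2 \xi) + 2 e^{-25 \tau} e^{-2 \xi} \sin(5 \xi)$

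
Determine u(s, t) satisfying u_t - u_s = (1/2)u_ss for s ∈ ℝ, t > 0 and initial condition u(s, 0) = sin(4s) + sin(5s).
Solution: Moving frame: η = s + t, σ = t, u = w(η,σ), so u_t = w_σ + w_η and u_ss = w_ηη.
Hence u_t - u_s = w_σ and the PDE becomes the heat equation w_σ = (1/2)w_ηη on η ∈ ℝ.
Initial data: w(η,0) = u(η,0) = sin(4η) + sin(5η). Each mode sin(nη) decays as exp(-n²σ/2) on ℝ, so w(η,σ) = Σ c_n exp(-n²σ/2) sin(nη) with c_4=1, c_5=1: w(η,σ) = exp(-8σ)sin(4η) + exp(-25σ/2)sin(5η).
Substituting back: u(s,t) = w(s + t, t).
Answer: u(s, t) = exp(-8t)sin(4s + 4t) + exp(-25t/2)sin(5s + 5t)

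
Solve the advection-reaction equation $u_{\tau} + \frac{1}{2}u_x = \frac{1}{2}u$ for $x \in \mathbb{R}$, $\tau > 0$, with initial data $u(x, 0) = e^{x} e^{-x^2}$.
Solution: Substitute $u = e^{x}w$.
Then $u_x = e^{x}(w_x + w)$, $u_{\tau} = e^{x}w_{\tau}$; substituting and dividing by $e^{x}$, the lower-order terms cancel: $w_{\tau} + \frac{1}{2}w_x = 0$ (standard advection equation).
Data for $w$: $w(x,0) = e^{-x}u(x,0) = e^{-x^2}$.
By characteristics ($dx/d\tau = 1/2$), $w(x,\tau) = f(x - \frac{1}{2}\tau)$ with $f = w( \cdot , 0)$.
So $w(x,\tau) = e^{-(x - \tau/2)^2}$, and $u(x,\tau) = e^{x}w(x,\tau)$.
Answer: $u(x, \tau) = e^{x} e^{-(-\tau/2 + x)^2}$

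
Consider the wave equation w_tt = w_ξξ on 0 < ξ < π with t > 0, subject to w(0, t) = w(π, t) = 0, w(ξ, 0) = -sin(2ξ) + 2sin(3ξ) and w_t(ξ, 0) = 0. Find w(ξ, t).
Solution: Using separation of variables w = X(ξ)T(t):
Eigenfunctions: sin(nξ), n = 1, 2, 3, ...
General solution: w(ξ, t) = Σ [A_n cos(n t) + B_n sin(n t)] sin(nξ)
From w(ξ,0) = -sin(2ξ) + 2sin(3ξ): A_2=-1, A_3=2. From w_t(ξ,0) = 0: all B_n = 0.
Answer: w(ξ, t) = -sin(2ξ)cos(2t) + 2sin(3ξ)cos(3t)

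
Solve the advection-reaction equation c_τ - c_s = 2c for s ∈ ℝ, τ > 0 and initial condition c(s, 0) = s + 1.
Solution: Substitute c = exp(2τ)u, i.e. u = exp(-2τ)c.
By the product rule, c_τ = exp(2τ)(u_τ + 2u), c_s = exp(2τ)u_s.
Substituting into the PDE and dividing by exp(2τ): u_τ + 2u - u_s = 2u.
The lower-order terms cancel, leaving the standard advection equation u_τ - u_s = 0.
Initial data for u: u(s,0) = c(s,0) = s + 1.
Solve for u:
  By method of characteristics (waves move left with speed 1):
  Along characteristics s + τ = const, u is constant, so u(s,τ) = f(s + τ) with f = u(·, 0).
Hence u(s,τ) = s + τ + 1.
Transform back: c(s,τ) = exp(2τ)u(s,τ).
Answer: c(s, τ) = sexp(2τ) + τexp(2τ) + exp(2τ)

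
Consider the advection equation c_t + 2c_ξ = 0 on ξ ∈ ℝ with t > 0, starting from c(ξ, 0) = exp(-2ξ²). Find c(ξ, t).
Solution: By characteristics (dξ/dt = 2), c(ξ,t) = f(ξ - 2t) with f = c(·, 0).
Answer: c(ξ, t) = exp(-2(-2t + ξ)²)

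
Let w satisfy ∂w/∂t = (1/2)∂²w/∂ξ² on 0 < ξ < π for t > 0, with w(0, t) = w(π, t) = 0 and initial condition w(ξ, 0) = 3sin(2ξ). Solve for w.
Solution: Using separation of variables w = X(ξ)T(t):
Eigenfunctions: sin(nξ), n = 1, 2, 3, ...
General solution: w(ξ, t) = Σ c_n sin(nξ) exp(-n² t/2)
Matching w(ξ,0) = 3sin(2ξ) term by term: c_2=3.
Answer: w(ξ, t) = 3exp(-2t)sin(2ξ)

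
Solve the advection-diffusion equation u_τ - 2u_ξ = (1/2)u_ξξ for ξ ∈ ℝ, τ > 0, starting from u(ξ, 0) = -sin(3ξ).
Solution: Change to a moving frame: let η = ξ + 2τ, σ = τ and write u(ξ,τ) = w(η,σ).
By the chain rule u_τ = w_σ + 2w_η, u_ξ = w_η, u_ξξ = w_ηη.
Then u_τ - 2u_ξ = w_σ: the advection term cancels and the PDE becomes the heat equation w_σ = (1/2)w_ηη on η ∈ ℝ.
Initial data: w(η,0) = u(η,0) = -sin(3η).
On η ∈ ℝ each mode satisfies (sin(nη))″ = -n² sin(nη), so exp(-n²σ/2) sin(nη) solves the heat equation; by superposition w(η,σ) = Σ c_n exp(-n²σ/2) sin(nη).
Reading off the coefficients: c_3=-1, so w(η,σ) = -exp(-9σ/2)sin(3η).
Substituting back η = ξ + 2τ, σ = τ: u(ξ,τ) = w(ξ + 2τ, τ).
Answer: u(ξ, τ) = -exp(-9τ/2)sin(3ξ + 6τ)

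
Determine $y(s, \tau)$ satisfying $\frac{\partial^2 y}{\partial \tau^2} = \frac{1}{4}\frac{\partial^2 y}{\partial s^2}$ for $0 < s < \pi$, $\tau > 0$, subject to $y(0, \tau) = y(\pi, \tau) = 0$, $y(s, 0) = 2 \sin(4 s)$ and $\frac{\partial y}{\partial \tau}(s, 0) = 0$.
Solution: Using separation of variables $y = X(s)T(\tau)$:
Eigenfunctions: $\sin(ns)$, $n = 1, 2, 3, \ldots$
General solution: $y(s, \tau) = \sum [A_n \cos(n \tau/2) + B_n \sin(n \tau/2)] \sin(ns)$
From $y(s,0) = 2 \sin(4 s)$: $A_4=2$. From $y_{\tau}(s,0) = 0$: all $B_n = 0$.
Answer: $y(s, \tau) = 2 \sin(4 s) \cos(2 \tau)$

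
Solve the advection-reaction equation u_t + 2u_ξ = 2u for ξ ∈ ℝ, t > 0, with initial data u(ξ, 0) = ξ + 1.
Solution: Substitute u = exp(2t)w.
Then u_t = exp(2t)(w_t + 2w), u_ξ = exp(2t)w_ξ; substituting and dividing by exp(2t), the lower-order terms cancel: w_t + 2w_ξ = 0 (standard advection equation).
Data for w: w(ξ,0) = u(ξ,0) = ξ + 1.
By characteristics (dξ/dt = 2), w(ξ,t) = f(ξ - 2t) with f = w(·, 0).
So w(ξ,t) = -2t + ξ + 1, and u(ξ,t) = exp(2t)w(ξ,t).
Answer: u(ξ, t) = -2texp(2t) + ξexp(2t) + exp(2t)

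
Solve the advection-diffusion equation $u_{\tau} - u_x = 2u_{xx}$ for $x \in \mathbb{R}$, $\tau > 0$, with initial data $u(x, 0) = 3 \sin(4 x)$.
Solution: Moving frame: $\eta = x + \tau$, $\sigma = \tau$, $u = w(\eta,\sigma)$, so $u_{\tau} = w_{\sigma} + w_{\eta}$ and $u_{xx} = w_{\eta\eta}$.
Hence $u_{\tau} - u_x = w_{\sigma}$ and the PDE becomes the heat equation $w_{\sigma} = 2w_{\eta\eta}$ on $\eta \in \mathbb{R}$.
Initial data: $w(\eta,0) = u(\eta,0) = 3 \sin(4 \eta)$. Each mode $\sin(n\eta)$ decays as $e^{-2n^2\sigma}$ on $\mathbb{R}$, so $w(\eta,\sigma) = \sum c_n e^{-2n^2\sigma} \sin(n\eta)$ with $c_4=3$: $w(\eta,\sigma) = 3 e^{-32 \sigma} \sin(4 \eta)$.
Substituting back: $u(x,\tau) = w(x + \tau, \tau)$.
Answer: $u(x, \tau) = 3 e^{-32 \tau} \sin(4 \tau + 4 x)$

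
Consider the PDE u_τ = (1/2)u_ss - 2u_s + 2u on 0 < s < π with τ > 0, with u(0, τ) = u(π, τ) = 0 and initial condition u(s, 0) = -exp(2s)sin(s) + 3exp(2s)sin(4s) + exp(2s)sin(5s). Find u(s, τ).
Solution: Substitute u = exp(2s)w, i.e. w = exp(-2s)u.
By the product rule, u_s = exp(2s)(w_s + 2w), u_ss = exp(2s)(w_ss + 4w_s + 4w), u_τ = exp(2s)w_τ.
Substituting into the PDE and dividing by exp(2s): w_τ = (1/2)(w_ss + 4w_s + 4w) - 2(w_s + 2w) + 2w.
The lower-order terms cancel, leaving the standard heat equation w_τ = (1/2)w_ss.
Initial data for w: w(s,0) = exp(-2s)u(s,0) = -sin(s) + 3sin(4s) + sin(5s). The boundary conditions carry over: w(0,τ) = w(π,τ) = 0.
Solve for w:
  Using separation of variables w = X(s)T(τ):
  Eigenfunctions: sin(ns), n = 1, 2, 3, ...
  General solution: w(s, τ) = Σ c_n sin(ns) exp(-n² τ/2)
  Matching w(s,0) = -sin(s) + 3sin(4s) + sin(5s) term by term: c_1=-1, c_4=3, c_5=1.
Hence w(s,τ) = 3exp(-8τ)sin(4s) - exp(-τ/2)sin(s) + exp(-25τ/2)sin(5s).
Transform back: u(s,τ) = exp(2s)w(s,τ).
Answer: u(s, τ) = 3exp(2s)exp(-8τ)sin(4s) - exp(2s)exp(-τ/2)sin(s) + exp(2s)exp(-25τ/2)sin(5s)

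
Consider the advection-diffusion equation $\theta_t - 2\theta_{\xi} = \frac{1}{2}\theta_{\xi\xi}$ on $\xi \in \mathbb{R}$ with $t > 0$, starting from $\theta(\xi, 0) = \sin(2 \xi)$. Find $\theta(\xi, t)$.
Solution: Change to a moving frame: let $\eta = \xi + 2t$, $\sigma = t$ and write $\theta(\xi,t) = u(\eta,\sigma)$.
By the chain rule $\theta_t = u_{\sigma} + 2u_{\eta}$, $\theta_{\xi} = u_{\eta}$, $\theta_{\xi\xi} = u_{\eta\eta}$.
Then $\theta_t - 2\theta_{\xi} = u_{\sigma}$: the advection term cancels and the PDE becomes the heat equation $u_{\sigma} = \frac{1}{2}u_{\eta\eta}$ on $\eta \in \mathbb{R}$.
Initial data: $u(\eta,0) = \theta(\eta,0) = \sin(2 \eta)$.
On $\eta \in \mathbb{R}$ each mode satisfies $(\sin(n\eta))'' = -n^2 \sin(n\eta)$, so $e^{-n^2\sigma/2} \sin(n\eta)$ solves the heat equation; by superposition $u(\eta,\sigma) = \sum c_n e^{-n^2\sigma/2} \sin(n\eta)$.
Reading off the coefficients: $c_2=1$, so $u(\eta,\sigma) = e^{-2 \sigma} \sin(2 \eta)$.
Substituting back $\eta = \xi + 2t$, $\sigma = t$: $\theta(\xi,t) = u(\xi + 2t, t)$.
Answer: $\theta(\xi, t) = e^{-2 t} \sin(2 \xi + 4 t)$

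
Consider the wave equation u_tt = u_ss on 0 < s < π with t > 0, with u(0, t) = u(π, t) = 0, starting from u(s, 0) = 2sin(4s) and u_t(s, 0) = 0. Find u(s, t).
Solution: Using separation of variables u = X(s)T(t):
Eigenfunctions: sin(ns), n = 1, 2, 3, ...
General solution: u(s, t) = Σ [A_n cos(n t) + B_n sin(n t)] sin(ns)
From u(s,0) = 2sin(4s): A_4=2. From u_t(s,0) = 0: all B_n = 0.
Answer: u(s, t) = 2sin(4s)cos(4t)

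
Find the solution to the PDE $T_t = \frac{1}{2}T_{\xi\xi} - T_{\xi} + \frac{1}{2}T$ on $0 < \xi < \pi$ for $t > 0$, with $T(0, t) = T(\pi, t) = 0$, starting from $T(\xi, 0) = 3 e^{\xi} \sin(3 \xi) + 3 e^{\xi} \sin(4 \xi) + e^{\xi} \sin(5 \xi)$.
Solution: Substitute $T = e^{\xi}u$, i.e. $u = e^{-\xi}T$.
By the product rule, $T_{\xi} = e^{\xi}(u_{\xi} + u)$, $T_{\xi\xi} = e^{\xi}(u_{\xi\xi} + 2u_{\xi} + u)$, $T_t = e^{\xi}u_t$.
Substituting into the PDE and dividing by $e^{\xi}$: $u_t = \frac{1}{2}(u_{\xi\xi} + 2u_{\xi} + u) - (u_{\xi} + u) + \frac{1}{2}u$.
The lower-order terms cancel, leaving the standard heat equation $u_t = \frac{1}{2}u_{\xi\xi}$.
Initial data for $u$: $u(\xi,0) = e^{-\xi}T(\xi,0) = 3 \sin(3 \xi) + 3 \sin(4 \xi) + \sin(5 \xi)$. The boundary conditions carry over: $u(0,t) = u(\pi,t) = 0$.
Solve for $u$:
  Using separation of variables $u = X(\xi)G(t)$:
  Eigenfunctions: $\sin(n\xi)$, $n = 1, 2, 3, \ldots$
  General solution: $u(\xi, t) = \sum c_n \sin(n\xi) e^{-n^2 t/2}$
  Matching $u(\xi,0) = 3 \sin(3 \xi) + 3 \sin(4 \xi) + \sin(5 \xi)$ term by term: $c_3=3, c_4=3, c_5=1$.
Hence $u(\xi,t) = 3 e^{-8 t} \sin(4 \xi) + 3 e^{-9 t/2} \sin(3 \xi) + e^{-25 t/2} \sin(5 \xi)$.
Transform back: $T(\xi,t) = e^{\xi}u(\xi,t)$.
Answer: $T(\xi, t) = 3 e^{\xi} e^{-8 t} \sin(4 \xi) + 3 e^{\xi} e^{-9 t/2} \sin(3 \xi) + e^{\xi} e^{-25 t/2} \sin(5 \xi)$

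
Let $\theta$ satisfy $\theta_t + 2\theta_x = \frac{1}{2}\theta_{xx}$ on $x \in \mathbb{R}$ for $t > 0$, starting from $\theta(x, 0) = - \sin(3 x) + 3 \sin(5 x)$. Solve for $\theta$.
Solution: Moving frame: $\eta = x - 2t$, $\sigma = t$, $\theta = u(\eta,\sigma)$, so $\theta_t = u_{\sigma} - 2u_{\eta}$ and $\theta_{xx} = u_{\eta\eta}$.
Hence $\theta_t + 2\theta_x = u_{\sigma}$ and the PDE becomes the heat equation $u_{\sigma} = \frac{1}{2}u_{\eta\eta}$ on $\eta \in \mathbb{R}$.
Initial data: $u(\eta,0) = \theta(\eta,0) = - \sin(3 \eta) + 3 \sin(5 \eta)$. Each mode $\sin(n\eta)$ decays as $e^{-n^2\sigma/2}$ on $\mathbb{R}$, so $u(\eta,\sigma) = \sum c_n e^{-n^2\sigma/2} \sin(n\eta)$ with $c_3=-1, c_5=3$: $u(\eta,\sigma) = - e^{-9 \sigma/2} \sin(3 \eta) + 3 e^{-25 \sigma/2} \sin(5 \eta)$.
Substituting back: $\theta(x,t) = u(x - 2t, t)$.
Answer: $\theta(x, t) = e^{-9 t/2} \sin(6 t - 3 x) - 3 e^{-25 t/2} \sin(10 t - 5 x)$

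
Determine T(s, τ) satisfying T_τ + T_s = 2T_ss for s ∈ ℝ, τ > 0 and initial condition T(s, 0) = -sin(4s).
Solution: Moving frame: η = s - τ, σ = τ, T = u(η,σ), so T_τ = u_σ - u_η and T_ss = u_ηη.
Hence T_τ + T_s = u_σ and the PDE becomes the heat equation u_σ = 2u_ηη on η ∈ ℝ.
Initial data: u(η,0) = T(η,0) = -sin(4η). Each mode sin(nη) decays as exp(-2n²σ) on ℝ, so u(η,σ) = Σ c_n exp(-2n²σ) sin(nη) with c_4=-1: u(η,σ) = -exp(-32σ)sin(4η).
Substituting back: T(s,τ) = u(s - τ, τ).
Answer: T(s, τ) = -exp(-32τ)sin(4s - 4τ)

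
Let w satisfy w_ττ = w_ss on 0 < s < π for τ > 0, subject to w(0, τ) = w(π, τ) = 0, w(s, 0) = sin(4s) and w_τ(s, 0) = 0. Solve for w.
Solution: Using separation of variables w = X(s)T(τ):
Eigenfunctions: sin(ns), n = 1, 2, 3, ...
General solution: w(s, τ) = Σ [A_n cos(n τ) + B_n sin(n τ)] sin(ns)
From w(s,0) = sin(4s): A_4=1. From w_τ(s,0) = 0: all B_n = 0.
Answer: w(s, τ) = sin(4s)cos(4τ)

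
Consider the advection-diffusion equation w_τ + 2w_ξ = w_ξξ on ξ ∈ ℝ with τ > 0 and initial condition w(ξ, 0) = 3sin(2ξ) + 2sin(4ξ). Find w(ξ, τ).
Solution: Moving frame: η = ξ - 2τ, σ = τ, w = u(η,σ), so w_τ = u_σ - 2u_η and w_ξξ = u_ηη.
Hence w_τ + 2w_ξ = u_σ and the PDE becomes the heat equation u_σ = u_ηη on η ∈ ℝ.
Initial data: u(η,0) = w(η,0) = 3sin(2η) + 2sin(4η). Each mode sin(nη) decays as exp(-n²σ) on ℝ, so u(η,σ) = Σ c_n exp(-n²σ) sin(nη) with c_2=3, c_4=2: u(η,σ) = 3exp(-4σ)sin(2η) + 2exp(-16σ)sin(4η).
Substituting back: w(ξ,τ) = u(ξ - 2τ, τ).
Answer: w(ξ, τ) = 3exp(-4τ)sin(2ξ - 4τ) + 2exp(-16τ)sin(4ξ - 8τ)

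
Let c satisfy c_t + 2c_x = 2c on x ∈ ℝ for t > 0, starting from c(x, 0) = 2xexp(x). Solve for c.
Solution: Substitute c = exp(x)u.
Then c_x = exp(x)(u_x + u), c_t = exp(x)u_t; substituting and dividing by exp(x), the lower-order terms cancel: u_t + 2u_x = 0 (standard advection equation).
Data for u: u(x,0) = exp(-x)c(x,0) = 2x.
By characteristics (dx/dt = 2), u(x,t) = f(x - 2t) with f = u(·, 0).
So u(x,t) = -4t + 2x, and c(x,t) = exp(x)u(x,t).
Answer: c(x, t) = -4texp(x) + 2xexp(x)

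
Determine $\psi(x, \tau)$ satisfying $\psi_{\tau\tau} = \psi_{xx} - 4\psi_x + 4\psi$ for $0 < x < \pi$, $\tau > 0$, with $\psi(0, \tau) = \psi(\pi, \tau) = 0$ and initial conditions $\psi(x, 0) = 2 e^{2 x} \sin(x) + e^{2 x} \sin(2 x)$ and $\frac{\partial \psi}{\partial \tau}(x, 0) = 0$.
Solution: Substitute $\psi = e^{2x}u$, i.e. $u = e^{-2x}\psi$.
By the product rule, $\psi_x = e^{2x}(u_x + 2u)$, $\psi_{xx} = e^{2x}(u_{xx} + 4u_x + 4u)$, $\psi_{\tau\tau} = e^{2x}u_{\tau\tau}$.
Substituting into the PDE and dividing by $e^{2x}$: $u_{\tau\tau} = (u_{xx} + 4u_x + 4u) - 4(u_x + 2u) + 4u$.
The lower-order terms cancel, leaving the standard wave equation $u_{\tau\tau} = u_{xx}$.
Initial data for $u$: $u(x,0) = e^{-2x}\psi(x,0) = 2 \sin(x) + \sin(2 x)$; $u_{\tau}(x,0) = e^{-2x}\psi_{\tau}(x,0) = 0$. The boundary conditions carry over: $u(0,\tau) = u(\pi,\tau) = 0$.
Solve for $u$:
  Using separation of variables $u = X(x)T(\tau)$:
  Eigenfunctions: $\sin(nx)$, $n = 1, 2, 3, \ldots$
  General solution: $u(x, \tau) = \sum [A_n \cos(n \tau) + B_n \sin(n \tau)] \sin(nx)$
  From $u(x,0) = 2 \sin(x) + \sin(2 x)$: $A_1=2, A_2=1$. From $u_{\tau}(x,0) = 0$: all $B_n = 0$.
Hence $u(x,\tau) = 2 \sin(x) \cos(\tau) + \sin(2 x) \cos(2 \tau)$.
Transform back: $\psi(x,\tau) = e^{2x}u(x,\tau)$.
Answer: $\psi(x, \tau) = 2 e^{2 x} \sin(x) \cos(\tau) + e^{2 x} \sin(2 x) \cos(2 \tau)$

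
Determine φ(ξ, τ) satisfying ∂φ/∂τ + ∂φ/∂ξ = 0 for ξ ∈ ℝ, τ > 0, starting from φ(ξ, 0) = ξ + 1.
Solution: By characteristics (dξ/dτ = 1), φ(ξ,τ) = f(ξ - τ) with f = φ(·, 0).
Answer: φ(ξ, τ) = ξ - τ + 1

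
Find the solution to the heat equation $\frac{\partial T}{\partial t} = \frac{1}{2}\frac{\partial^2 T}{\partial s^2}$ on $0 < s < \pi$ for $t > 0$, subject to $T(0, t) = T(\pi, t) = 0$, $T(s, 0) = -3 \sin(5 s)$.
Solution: Separating variables: $T = \sum c_n e^{-n^2t/2} \sin(ns)$. From $T(s,0) = -3 \sin(5 s)$: $c_5=-3$.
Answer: $T(s, t) = -3 e^{-25 t/2} \sin(5 s)$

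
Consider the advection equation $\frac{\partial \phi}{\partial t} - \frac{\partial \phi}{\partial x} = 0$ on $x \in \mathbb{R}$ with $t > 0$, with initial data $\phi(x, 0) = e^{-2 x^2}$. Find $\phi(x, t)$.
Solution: By characteristics ($dx/dt = -1$), $\phi(x,t) = f(x + t)$ with $f = \phi( \cdot , 0)$.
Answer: $\phi(x, t) = e^{-2 (t + x)^2}$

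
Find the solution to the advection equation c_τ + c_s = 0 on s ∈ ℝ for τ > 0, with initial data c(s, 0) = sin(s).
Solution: By method of characteristics (waves move right with speed 1):
Along characteristics s - τ = const, c is constant, so c(s,τ) = f(s - τ) with f = c(·, 0).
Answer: c(s, τ) = sin(s - τ)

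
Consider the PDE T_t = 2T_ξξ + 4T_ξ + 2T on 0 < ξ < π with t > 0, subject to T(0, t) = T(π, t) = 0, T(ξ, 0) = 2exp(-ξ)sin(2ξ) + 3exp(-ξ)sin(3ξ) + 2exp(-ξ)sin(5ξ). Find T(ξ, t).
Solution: Substitute T = exp(-ξ)u.
Then T_ξ = exp(-ξ)(u_ξ - u), T_ξξ = exp(-ξ)(u_ξξ - 2u_ξ + u), T_t = exp(-ξ)u_t; substituting and dividing by exp(-ξ), the lower-order terms cancel: u_t = 2u_ξξ (standard heat equation).
Data for u: u(ξ,0) = exp(ξ)T(ξ,0) = 2sin(2ξ) + 3sin(3ξ) + 2sin(5ξ). The boundary conditions carry over: u(0,t) = u(π,t) = 0.
Separating variables: u = Σ c_n exp(-2n²t) sin(nξ). From u(ξ,0) = 2sin(2ξ) + 3sin(3ξ) + 2sin(5ξ): c_2=2, c_3=3, c_5=2.
So u(ξ,t) = 2exp(-8t)sin(2ξ) + 3exp(-18t)sin(3ξ) + 2exp(-50t)sin(5ξ), and T(ξ,t) = exp(-ξ)u(ξ,t).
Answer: T(ξ, t) = 2exp(-8t)exp(-ξ)sin(2ξ) + 3exp(-18t)exp(-ξ)sin(3ξ) + 2exp(-50t)exp(-ξ)sin(5ξ)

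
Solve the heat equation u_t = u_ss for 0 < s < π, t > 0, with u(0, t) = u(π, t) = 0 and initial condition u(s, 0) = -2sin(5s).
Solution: Separating variables: u = Σ c_n exp(-n²t) sin(ns). From u(s,0) = -2sin(5s): c_5=-2.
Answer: u(s, t) = -2exp(-25t)sin(5s)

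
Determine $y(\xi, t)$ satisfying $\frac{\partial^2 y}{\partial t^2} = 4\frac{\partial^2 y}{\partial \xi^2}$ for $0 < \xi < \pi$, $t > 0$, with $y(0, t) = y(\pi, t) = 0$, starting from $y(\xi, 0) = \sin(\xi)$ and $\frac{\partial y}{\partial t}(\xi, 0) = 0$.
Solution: Using separation of variables $y = X(\xi)T(t)$:
Eigenfunctions: $\sin(n\xi)$, $n = 1, 2, 3, \ldots$
General solution: $y(\xi, t) = \sum [A_n \cos(2n t) + B_n \sin(2n t)] \sin(n\xi)$
From $y(\xi,0) = \sin(\xi)$: $A_1=1$. From $y_t(\xi,0) = 0$: all $B_n = 0$.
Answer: $y(\xi, t) = \sin(\xi) \cos(2 t)$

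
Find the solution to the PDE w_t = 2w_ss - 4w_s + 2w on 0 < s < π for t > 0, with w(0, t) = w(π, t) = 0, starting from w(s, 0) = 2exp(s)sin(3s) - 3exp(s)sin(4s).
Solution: Substitute w = exp(s)u, i.e. u = exp(-s)w.
By the product rule, w_s = exp(s)(u_s + u), w_ss = exp(s)(u_ss + 2u_s + u), w_t = exp(s)u_t.
Substituting into the PDE and dividing by exp(s): u_t = 2(u_ss + 2u_s + u) - 4(u_s + u) + 2u.
The lower-order terms cancel, leaving the standard heat equation u_t = 2u_ss.
Initial data for u: u(s,0) = exp(-s)w(s,0) = 2sin(3s) - 3sin(4s). The boundary conditions carry over: u(0,t) = u(π,t) = 0.
Solve for u:
  Using separation of variables u = X(s)T(t):
  Eigenfunctions: sin(ns), n = 1, 2, 3, ...
  General solution: u(s, t) = Σ c_n sin(ns) exp(-2n² t)
  Matching u(s,0) = 2sin(3s) - 3sin(4s) term by term: c_3=2, c_4=-3.
Hence u(s,t) = 2exp(-18t)sin(3s) - 3exp(-32t)sin(4s).
Transform back: w(s,t) = exp(s)u(s,t).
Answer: w(s, t) = 2exp(s)exp(-18t)sin(3s) - 3exp(s)exp(-32t)sin(4s)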